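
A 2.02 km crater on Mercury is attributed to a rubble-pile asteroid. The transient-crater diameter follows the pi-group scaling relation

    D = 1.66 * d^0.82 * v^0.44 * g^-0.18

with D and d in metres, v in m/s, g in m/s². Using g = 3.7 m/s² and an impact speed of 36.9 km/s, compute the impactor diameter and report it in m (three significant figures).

Rearranging for d: d = [D / (1.66 · 36900^0.44 · 3.7^-0.18)]^(1/0.82).
D = 2020 m.
36900^0.44 = 102.2
3.7^-0.18 = 0.7902
Denominator = 1.66 × 102.2 × 0.7902 = 134.1
D / 134.1 = 2020 / 134.1 = 15.06
d = 15.06^(1/0.82) = 15.06^1.2195 = 27.31 m

d ≈ 27.3 m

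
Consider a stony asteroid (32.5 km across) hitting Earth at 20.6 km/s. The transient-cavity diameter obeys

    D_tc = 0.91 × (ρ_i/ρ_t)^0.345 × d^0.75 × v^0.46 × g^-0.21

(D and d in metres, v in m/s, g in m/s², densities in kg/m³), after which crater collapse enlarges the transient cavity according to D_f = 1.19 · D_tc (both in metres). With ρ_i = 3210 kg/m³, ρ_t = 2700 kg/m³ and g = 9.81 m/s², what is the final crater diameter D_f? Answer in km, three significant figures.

In SI: d = 32500 m, v = 20600 m/s.
(ρ_i/ρ_t)^0.345 = (3210/2700)^0.345 = 1.062
d^0.75 = 32500^0.75 = 2421
v^0.46 = 20600^0.46 = 96.47
g^-0.21 = 9.81^-0.21 = 0.6191
D_tc = 0.91 × 1.062 × 2421 × 96.47 × 0.6191 = 1.397 × 10^5 m
D_f = 1.19 × 1.397 × 10^5 = 1.662 × 10^5 m
     = 166.2 km

D_f ≈ 166 km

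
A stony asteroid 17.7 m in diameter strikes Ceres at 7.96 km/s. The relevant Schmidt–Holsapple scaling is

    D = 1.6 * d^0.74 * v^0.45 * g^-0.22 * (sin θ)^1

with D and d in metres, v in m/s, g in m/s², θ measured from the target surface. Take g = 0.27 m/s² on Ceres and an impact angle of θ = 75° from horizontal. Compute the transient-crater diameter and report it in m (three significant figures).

In SI units: v = 7960 m/s.
d^0.74 = 17.7^0.74 = 8.385
v^0.45 = 7960^0.45 = 56.94
g^-0.22 = 0.27^-0.22 = 1.334
(sin 75°)^1 = 0.9659^1 = 0.9659
D = 1.6 × 8.385 × 56.94 × 1.334 × 0.9659 = 984.3 m

D ≈ 984 m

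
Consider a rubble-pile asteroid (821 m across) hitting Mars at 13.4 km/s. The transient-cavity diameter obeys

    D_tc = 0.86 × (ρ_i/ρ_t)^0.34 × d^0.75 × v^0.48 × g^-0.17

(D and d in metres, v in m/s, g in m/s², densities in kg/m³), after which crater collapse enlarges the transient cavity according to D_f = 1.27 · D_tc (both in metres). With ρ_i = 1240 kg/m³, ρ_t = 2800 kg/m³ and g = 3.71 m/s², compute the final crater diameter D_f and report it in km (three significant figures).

v = 13400 m/s.
(ρ_i/ρ_t)^0.34 = (1240/2800)^0.34 = 0.7581
d^0.75 = 821^0.75 = 153.4
v^0.48 = 13400^0.48 = 95.72
g^-0.17 = 3.71^-0.17 = 0.8002
D_tc = 0.86 × 0.7581 × 153.4 × 95.72 × 0.8002 = 7660 m
D_f = 1.27 × 7660 = 9728 m
     = 9.728 km

D_f ≈ 9.73 km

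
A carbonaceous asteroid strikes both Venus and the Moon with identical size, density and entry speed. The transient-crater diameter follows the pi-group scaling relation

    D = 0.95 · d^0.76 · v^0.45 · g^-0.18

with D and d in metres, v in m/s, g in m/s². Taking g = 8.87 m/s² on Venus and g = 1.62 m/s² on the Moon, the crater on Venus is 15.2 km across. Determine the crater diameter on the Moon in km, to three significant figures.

All impactor-dependent factors cancel in the ratio, leaving D_Moon/D_Venus = (g_Moon/g_Venus)^-0.18.
(1.62/8.87)^-0.18 = 0.1826^-0.18 = 1.358
D_Moon = 1.358 × 15.2 km = 20.6 km

D ≈ 20.6 km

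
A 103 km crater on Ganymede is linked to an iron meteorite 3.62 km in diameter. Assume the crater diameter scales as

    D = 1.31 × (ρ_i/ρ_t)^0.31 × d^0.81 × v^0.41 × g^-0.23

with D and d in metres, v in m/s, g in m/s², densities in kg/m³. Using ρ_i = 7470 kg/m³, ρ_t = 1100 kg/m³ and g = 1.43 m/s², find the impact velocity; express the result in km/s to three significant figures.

v ≈ 23.3 km/s

Rearranging for v: v = [D / (1.31 · (7470/1100)^0.31 · 3620^0.81 · 1.43^-0.23)]^(1/0.41).
D = 103000 m.
(7470/1100)^0.31 = 1.811
3620^0.81 = 763.1
1.43^-0.23 = 0.9210
Denominator = 1.31 × 1.811 × 763.1 × 0.9210 = 1667
D / 1667 = 103000 / 1667 = 61.79
v = 61.79^(1/0.41) = 61.79^2.439 = 23337 m/s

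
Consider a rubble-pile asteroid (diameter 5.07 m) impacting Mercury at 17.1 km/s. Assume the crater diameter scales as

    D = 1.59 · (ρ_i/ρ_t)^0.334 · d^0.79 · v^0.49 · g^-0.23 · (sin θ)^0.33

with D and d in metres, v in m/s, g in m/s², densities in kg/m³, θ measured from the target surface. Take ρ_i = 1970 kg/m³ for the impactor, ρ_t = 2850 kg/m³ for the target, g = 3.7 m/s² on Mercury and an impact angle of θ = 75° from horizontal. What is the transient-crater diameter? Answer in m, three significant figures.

D ≈ 440 m

In SI units: v = 17100 m/s.
(ρ_i/ρ_t)^0.334 = (1970/2850)^0.334 = 0.8840
d^0.79 = 5.07^0.79 = 3.605
v^0.49 = 17100^0.49 = 118.6
g^-0.23 = 3.7^-0.23 = 0.7401
(sin 75°)^0.33 = 0.9659^0.33 = 0.9886
D = 1.59 × 0.8840 × 3.605 × 118.6 × 0.7401 × 0.9886 = 439.7 m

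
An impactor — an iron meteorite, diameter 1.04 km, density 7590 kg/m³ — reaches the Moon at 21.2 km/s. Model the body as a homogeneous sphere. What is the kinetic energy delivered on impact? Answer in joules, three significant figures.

E ≈ 1.00 × 10^21 J

d = 1040 m; v = 21200 m/s.
Mass m = (π/6) ρ d³ = (π/6) × 7590 × (1040)³ = 4.470 × 10^12 kg
E = ½ m v² = 0.5 × 4.470 × 10^12 × (21200)² = 1.004 × 10^21 J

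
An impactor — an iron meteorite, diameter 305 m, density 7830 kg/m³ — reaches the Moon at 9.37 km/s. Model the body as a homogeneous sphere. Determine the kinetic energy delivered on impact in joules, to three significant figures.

E ≈ 5.11 × 10^18 J

v = 9370 m/s.
Mass m = (π/6) ρ d³ = (π/6) × 7830 × (305)³ = 1.163 × 10^11 kg
E = ½ m v² = 0.5 × 1.163 × 10^11 × (9370)² = 5.105 × 10^18 J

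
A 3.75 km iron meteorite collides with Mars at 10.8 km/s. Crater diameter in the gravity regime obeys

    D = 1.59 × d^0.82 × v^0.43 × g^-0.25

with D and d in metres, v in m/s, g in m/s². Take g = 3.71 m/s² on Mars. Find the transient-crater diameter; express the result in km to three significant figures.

D ≈ 53.0 km

In SI units: d = 3750 m, v = 10800 m/s.
d^0.82 = 3750^0.82 = 852.5
v^0.43 = 10800^0.43 = 54.25
g^-0.25 = 3.71^-0.25 = 0.7205
D = 1.59 × 852.5 × 54.25 × 0.7205 = 52982 m
   = 52.98 km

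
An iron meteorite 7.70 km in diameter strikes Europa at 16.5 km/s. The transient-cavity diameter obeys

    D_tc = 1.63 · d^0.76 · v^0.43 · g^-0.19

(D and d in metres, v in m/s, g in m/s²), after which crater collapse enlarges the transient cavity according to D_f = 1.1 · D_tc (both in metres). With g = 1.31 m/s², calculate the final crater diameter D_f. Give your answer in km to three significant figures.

In SI: d = 7700 m, v = 16500 m/s.
d^0.76 = 7700^0.76 = 898.9
v^0.43 = 16500^0.43 = 65.09
g^-0.19 = 1.31^-0.19 = 0.9500
D_tc = 1.63 × 898.9 × 65.09 × 0.9500 = 90600 m
D_f = 1.1 × 90600 = 99660 m
     = 99.66 km

D_f ≈ 99.7 km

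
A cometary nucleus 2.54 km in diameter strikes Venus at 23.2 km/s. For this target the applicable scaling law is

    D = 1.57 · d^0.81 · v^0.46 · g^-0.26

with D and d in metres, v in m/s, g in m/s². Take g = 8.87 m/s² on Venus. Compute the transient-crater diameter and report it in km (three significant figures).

In SI units: d = 2540 m, v = 23200 m/s.
d^0.81 = 2540^0.81 = 572.7
v^0.46 = 23200^0.46 = 101.9
g^-0.26 = 8.87^-0.26 = 0.5669
D = 1.57 × 572.7 × 101.9 × 0.5669 = 51941 m
   = 51.94 km

D ≈ 51.9 km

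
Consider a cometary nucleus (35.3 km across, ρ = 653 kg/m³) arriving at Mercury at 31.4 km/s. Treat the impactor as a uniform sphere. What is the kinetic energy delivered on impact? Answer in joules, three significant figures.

E ≈ 7.41 × 10^24 J

d = 35300 m; v = 31400 m/s.
Mass m = (π/6) ρ d³ = (π/6) × 653 × (35300)³ = 1.504 × 10^16 kg
E = ½ m v² = 0.5 × 1.504 × 10^16 × (31400)² = 7.414 × 10^24 J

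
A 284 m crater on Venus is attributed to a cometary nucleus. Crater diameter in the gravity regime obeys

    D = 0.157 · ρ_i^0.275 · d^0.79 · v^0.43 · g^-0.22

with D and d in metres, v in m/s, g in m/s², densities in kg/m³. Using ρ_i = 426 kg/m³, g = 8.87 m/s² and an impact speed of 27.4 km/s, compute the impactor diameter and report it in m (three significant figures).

Rearranging for d: d = [D / (0.157 · 426^0.275 · 27400^0.43 · 8.87^-0.22)]^(1/0.79).
426^0.275 = 5.286
27400^0.43 = 80.95
8.87^-0.22 = 0.6187
Denominator = 0.157 × 5.286 × 80.95 × 0.6187 = 41.56
D / 41.56 = 284 / 41.56 = 6.833
d = 6.833^(1/0.79) = 6.833^1.2658 = 11.39 m

d ≈ 11.4 m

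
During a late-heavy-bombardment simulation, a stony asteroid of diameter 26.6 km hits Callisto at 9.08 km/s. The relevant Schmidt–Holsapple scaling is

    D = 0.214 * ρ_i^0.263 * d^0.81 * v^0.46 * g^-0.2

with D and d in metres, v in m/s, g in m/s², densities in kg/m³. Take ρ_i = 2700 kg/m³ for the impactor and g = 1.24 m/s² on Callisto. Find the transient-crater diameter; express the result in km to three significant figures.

In SI units: d = 26600 m, v = 9080 m/s.
ρ_i^0.263 = 2700^0.263 = 7.988
d^0.81 = 26600^0.81 = 3838
v^0.46 = 9080^0.46 = 66.18
g^-0.2 = 1.24^-0.2 = 0.9579
D = 0.214 × 7.988 × 3838 × 66.18 × 0.9579 = 4.159 × 10^5 m
   = 415.9 km

D ≈ 416 km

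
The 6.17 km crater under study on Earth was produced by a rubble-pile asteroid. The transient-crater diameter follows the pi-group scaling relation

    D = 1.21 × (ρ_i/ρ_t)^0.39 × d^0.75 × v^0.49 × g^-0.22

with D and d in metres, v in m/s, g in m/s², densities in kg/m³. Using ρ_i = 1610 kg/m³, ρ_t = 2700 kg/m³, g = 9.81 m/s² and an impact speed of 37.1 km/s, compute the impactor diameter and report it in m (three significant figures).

Rearranging for d: d = [D / (1.21 · (1610/2700)^0.39 · 37100^0.49 · 9.81^-0.22)]^(1/0.75).
D = 6170 m.
(1610/2700)^0.39 = 0.8174
37100^0.49 = 173.4
9.81^-0.22 = 0.6051
Denominator = 1.21 × 0.8174 × 173.4 × 0.6051 = 103.8
D / 103.8 = 6170 / 103.8 = 59.44
d = 59.44^(1/0.75) = 59.44^1.3333 = 231.9 m

d ≈ 232 m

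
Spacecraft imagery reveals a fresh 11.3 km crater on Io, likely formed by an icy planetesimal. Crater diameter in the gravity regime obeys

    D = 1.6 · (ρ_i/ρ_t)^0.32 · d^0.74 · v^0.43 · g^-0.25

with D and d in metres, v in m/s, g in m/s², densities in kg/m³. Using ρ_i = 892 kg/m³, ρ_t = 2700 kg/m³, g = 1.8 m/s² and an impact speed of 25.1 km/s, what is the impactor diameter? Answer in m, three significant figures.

d ≈ 869 m

Rearranging for d: d = [D / (1.6 · (892/2700)^0.32 · 25100^0.43 · 1.8^-0.25)]^(1/0.74).
D = 11300 m.
(892/2700)^0.32 = 0.7016
25100^0.43 = 77.96
1.8^-0.25 = 0.8633
Denominator = 1.6 × 0.7016 × 77.96 × 0.8633 = 75.55
D / 75.55 = 11300 / 75.55 = 149.6
d = 149.6^(1/0.74) = 149.6^1.3514 = 869.4 m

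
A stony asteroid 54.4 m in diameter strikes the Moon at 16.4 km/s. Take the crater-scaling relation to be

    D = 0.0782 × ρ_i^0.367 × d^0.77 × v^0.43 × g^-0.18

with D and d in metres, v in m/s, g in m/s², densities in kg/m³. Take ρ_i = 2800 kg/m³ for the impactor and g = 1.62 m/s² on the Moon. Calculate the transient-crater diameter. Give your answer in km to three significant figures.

In SI units: v = 16400 m/s.
ρ_i^0.367 = 2800^0.367 = 18.41
d^0.77 = 54.4^0.77 = 21.70
v^0.43 = 16400^0.43 = 64.92
g^-0.18 = 1.62^-0.18 = 0.9168
D = 0.0782 × 18.41 × 21.70 × 64.92 × 0.9168 = 1859 m
   = 1.859 km

D ≈ 1.86 km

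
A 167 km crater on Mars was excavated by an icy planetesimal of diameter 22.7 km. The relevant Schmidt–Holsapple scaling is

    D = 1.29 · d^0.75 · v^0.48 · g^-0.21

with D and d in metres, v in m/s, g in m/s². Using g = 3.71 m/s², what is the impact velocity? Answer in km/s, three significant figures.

v ≈ 12.4 km/s

Rearranging for v: v = [D / (1.29 · 22700^0.75 · 3.71^-0.21)]^(1/0.48).
D = 167000 m.
22700^0.75 = 1849
3.71^-0.21 = 0.7593
Denominator = 1.29 × 1849 × 0.7593 = 1811
D / 1811 = 167000 / 1811 = 92.21
v = 92.21^(1/0.48) = 92.21^2.0833 = 12394 m/s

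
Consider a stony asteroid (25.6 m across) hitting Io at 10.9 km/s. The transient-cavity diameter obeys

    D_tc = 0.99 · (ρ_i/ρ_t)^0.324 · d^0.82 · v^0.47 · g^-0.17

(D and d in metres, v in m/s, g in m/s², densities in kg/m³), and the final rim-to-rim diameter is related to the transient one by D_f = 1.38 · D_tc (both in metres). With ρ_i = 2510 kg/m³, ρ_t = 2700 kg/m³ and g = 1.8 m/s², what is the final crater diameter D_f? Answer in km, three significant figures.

D_f ≈ 1.36 km

v = 10900 m/s.
(ρ_i/ρ_t)^0.324 = (2510/2700)^0.324 = 0.9766
d^0.82 = 25.6^0.82 = 14.28
v^0.47 = 10900^0.47 = 78.99
g^-0.17 = 1.8^-0.17 = 0.9049
D_tc = 0.99 × 0.9766 × 14.28 × 78.99 × 0.9049 = 986.9 m
D_f = 1.38 × 986.9 = 1362 m
     = 1.362 km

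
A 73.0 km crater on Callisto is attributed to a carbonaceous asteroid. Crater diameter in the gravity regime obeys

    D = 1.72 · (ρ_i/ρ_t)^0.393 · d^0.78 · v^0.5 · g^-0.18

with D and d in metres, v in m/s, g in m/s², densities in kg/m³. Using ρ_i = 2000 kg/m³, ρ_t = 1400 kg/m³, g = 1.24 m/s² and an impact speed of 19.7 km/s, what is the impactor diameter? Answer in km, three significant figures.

d ≈ 1.33 km

Rearranging for d: d = [D / (1.72 · (2000/1400)^0.393 · 19700^0.5 · 1.24^-0.18)]^(1/0.78).
D = 73000 m.
(2000/1400)^0.393 = 1.150
19700^0.5 = 140.4
1.24^-0.18 = 0.9620
Denominator = 1.72 × 1.150 × 140.4 × 0.9620 = 267.2
D / 267.2 = 73000 / 267.2 = 273.2
d = 273.2^(1/0.78) = 273.2^1.2821 = 1330 m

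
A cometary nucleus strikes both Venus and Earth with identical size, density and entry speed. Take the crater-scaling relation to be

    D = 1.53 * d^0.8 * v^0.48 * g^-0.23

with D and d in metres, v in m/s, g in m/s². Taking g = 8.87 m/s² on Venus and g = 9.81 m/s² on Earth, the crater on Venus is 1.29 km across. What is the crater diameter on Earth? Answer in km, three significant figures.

All impactor-dependent factors cancel in the ratio, leaving D_Earth/D_Venus = (g_Earth/g_Venus)^-0.23.
(9.81/8.87)^-0.23 = 1.106^-0.23 = 0.9771
D_Earth = 0.9771 × 1.29 km = 1.26 km

D ≈ 1.26 km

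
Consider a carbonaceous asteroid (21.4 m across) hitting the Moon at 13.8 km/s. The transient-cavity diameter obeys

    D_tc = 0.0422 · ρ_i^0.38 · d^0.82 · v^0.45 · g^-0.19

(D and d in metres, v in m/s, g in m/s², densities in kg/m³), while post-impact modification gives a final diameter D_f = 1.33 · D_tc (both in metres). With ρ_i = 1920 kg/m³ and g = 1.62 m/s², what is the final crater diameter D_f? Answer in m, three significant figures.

v = 13800 m/s.
ρ_i^0.38 = 1920^0.38 = 17.69
d^0.82 = 21.4^0.82 = 12.33
v^0.45 = 13800^0.45 = 72.94
g^-0.19 = 1.62^-0.19 = 0.9124
D_tc = 0.0422 × 17.69 × 12.33 × 72.94 × 0.9124 = 612.6 m
D_f = 1.33 × 612.6 = 814.8 m

D_f ≈ 815 m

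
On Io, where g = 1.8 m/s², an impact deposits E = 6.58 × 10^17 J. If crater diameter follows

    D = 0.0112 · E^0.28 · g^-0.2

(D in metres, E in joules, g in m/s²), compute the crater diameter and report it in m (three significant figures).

D ≈ 971 m

E^0.28 = (6.58 × 10^17)^0.28 = 9.752 × 10^4
g^-0.2 = 1.8^-0.2 = 0.8891
D = 0.0112 × 9.752 × 10^4 × 0.8891 = 971.1 m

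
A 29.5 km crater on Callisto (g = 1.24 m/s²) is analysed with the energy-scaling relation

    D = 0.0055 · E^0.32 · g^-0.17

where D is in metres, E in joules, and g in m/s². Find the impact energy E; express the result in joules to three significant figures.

Rearranging: E = [D / (0.0055 · g^-0.17)]^(1/0.32).
D = 29500 m.
g^-0.17 = 1.24^-0.17 = 0.9641
D / (0.0055 × 0.9641) = 29500 / (5.303 × 10^-3) = 5.563 × 10^6
E = (5.563 × 10^6)^3.125 = 1.200 × 10^21 J

E ≈ 1.20 × 10^21 J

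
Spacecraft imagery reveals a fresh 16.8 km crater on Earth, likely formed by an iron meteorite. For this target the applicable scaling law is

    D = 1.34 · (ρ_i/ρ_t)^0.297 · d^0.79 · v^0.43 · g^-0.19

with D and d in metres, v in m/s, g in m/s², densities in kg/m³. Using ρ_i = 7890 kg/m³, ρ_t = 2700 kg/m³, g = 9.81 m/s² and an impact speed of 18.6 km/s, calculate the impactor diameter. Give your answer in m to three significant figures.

d ≈ 845 m

Rearranging for d: d = [D / (1.34 · (7890/2700)^0.297 · 18600^0.43 · 9.81^-0.19)]^(1/0.79).
D = 16800 m.
(7890/2700)^0.297 = 1.375
18600^0.43 = 68.53
9.81^-0.19 = 0.6480
Denominator = 1.34 × 1.375 × 68.53 × 0.6480 = 81.82
D / 81.82 = 16800 / 81.82 = 205.3
d = 205.3^(1/0.79) = 205.3^1.2658 = 845.3 m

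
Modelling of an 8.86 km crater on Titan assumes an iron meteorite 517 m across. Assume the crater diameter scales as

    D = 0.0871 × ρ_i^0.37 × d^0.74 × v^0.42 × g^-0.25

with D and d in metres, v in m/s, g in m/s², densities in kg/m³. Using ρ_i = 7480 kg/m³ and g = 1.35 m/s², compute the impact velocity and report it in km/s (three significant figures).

v ≈ 6.40 km/s

Rearranging for v: v = [D / (0.0871 · 7480^0.37 · 517^0.74 · 1.35^-0.25)]^(1/0.42).
D = 8860 m.
7480^0.37 = 27.12
517^0.74 = 101.9
1.35^-0.25 = 0.9277
Denominator = 0.0871 × 27.12 × 101.9 × 0.9277 = 223.3
D / 223.3 = 8860 / 223.3 = 39.68
v = 39.68^(1/0.42) = 39.68^2.381 = 6400 m/s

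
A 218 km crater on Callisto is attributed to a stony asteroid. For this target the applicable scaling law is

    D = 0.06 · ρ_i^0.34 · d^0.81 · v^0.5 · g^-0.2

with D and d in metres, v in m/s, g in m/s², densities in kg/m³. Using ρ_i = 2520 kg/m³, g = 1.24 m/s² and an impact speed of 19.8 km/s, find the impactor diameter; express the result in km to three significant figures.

d ≈ 11.0 km

Rearranging for d: d = [D / (0.06 · 2520^0.34 · 19800^0.5 · 1.24^-0.2)]^(1/0.81).
D = 218000 m.
2520^0.34 = 14.34
19800^0.5 = 140.7
1.24^-0.2 = 0.9579
Denominator = 0.06 × 14.34 × 140.7 × 0.9579 = 116.0
D / 116.0 = 218000 / 116.0 = 1879
d = 1879^(1/0.81) = 1879^1.2346 = 11015 m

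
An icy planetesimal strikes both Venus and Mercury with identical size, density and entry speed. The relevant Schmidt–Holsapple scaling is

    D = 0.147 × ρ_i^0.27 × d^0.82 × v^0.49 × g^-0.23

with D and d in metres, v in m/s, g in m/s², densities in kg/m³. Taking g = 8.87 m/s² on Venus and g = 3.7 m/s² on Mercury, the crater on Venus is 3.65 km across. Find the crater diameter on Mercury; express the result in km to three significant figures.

D ≈ 4.46 km

All impactor-dependent factors cancel in the ratio, leaving D_Mercury/D_Venus = (g_Mercury/g_Venus)^-0.23.
(3.7/8.87)^-0.23 = 0.4171^-0.23 = 1.223
D_Mercury = 1.223 × 3.65 km = 4.46 km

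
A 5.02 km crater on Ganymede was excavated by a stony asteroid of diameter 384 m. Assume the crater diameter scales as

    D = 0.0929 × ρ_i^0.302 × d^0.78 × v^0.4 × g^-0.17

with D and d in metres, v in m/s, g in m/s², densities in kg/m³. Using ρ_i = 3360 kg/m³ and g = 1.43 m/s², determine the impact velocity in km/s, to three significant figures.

Rearranging for v: v = [D / (0.0929 · 3360^0.302 · 384^0.78 · 1.43^-0.17)]^(1/0.4).
D = 5020 m.
3360^0.302 = 11.61
384^0.78 = 103.7
1.43^-0.17 = 0.9410
Denominator = 0.0929 × 11.61 × 103.7 × 0.9410 = 105.2
D / 105.2 = 5020 / 105.2 = 47.72
v = 47.72^(1/0.4) = 47.72^2.5 = 15731 m/s

v ≈ 15.7 km/s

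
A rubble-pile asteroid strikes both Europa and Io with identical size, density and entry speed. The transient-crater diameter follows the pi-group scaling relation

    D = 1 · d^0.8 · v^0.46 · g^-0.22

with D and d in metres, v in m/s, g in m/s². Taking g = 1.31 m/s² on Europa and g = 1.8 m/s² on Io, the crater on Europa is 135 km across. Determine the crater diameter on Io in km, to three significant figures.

D ≈ 126 km

All impactor-dependent factors cancel in the ratio, leaving D_Io/D_Europa = (g_Io/g_Europa)^-0.22.
(1.8/1.31)^-0.22 = 1.374^-0.22 = 0.9325
D_Io = 0.9325 × 135 km = 126 km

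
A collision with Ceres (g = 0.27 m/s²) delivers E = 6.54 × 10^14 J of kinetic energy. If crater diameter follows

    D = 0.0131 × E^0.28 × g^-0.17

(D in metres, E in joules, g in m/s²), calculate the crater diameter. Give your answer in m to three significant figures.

D ≈ 230 m

E^0.28 = (6.54 × 10^14)^0.28 = 1.407 × 10^4
g^-0.17 = 0.27^-0.17 = 1.249
D = 0.0131 × 1.407 × 10^4 × 1.249 = 230.2 m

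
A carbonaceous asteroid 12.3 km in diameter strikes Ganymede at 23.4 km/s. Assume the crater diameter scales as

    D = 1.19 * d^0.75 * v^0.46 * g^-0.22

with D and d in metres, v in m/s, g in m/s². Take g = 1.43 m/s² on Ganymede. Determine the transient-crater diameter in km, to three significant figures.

D ≈ 131 km

In SI units: d = 12300 m, v = 23400 m/s.
d^0.75 = 12300^0.75 = 1168
v^0.46 = 23400^0.46 = 102.3
g^-0.22 = 1.43^-0.22 = 0.9243
D = 1.19 × 1168 × 102.3 × 0.9243 = 1.314 × 10^5 m
   = 131.4 km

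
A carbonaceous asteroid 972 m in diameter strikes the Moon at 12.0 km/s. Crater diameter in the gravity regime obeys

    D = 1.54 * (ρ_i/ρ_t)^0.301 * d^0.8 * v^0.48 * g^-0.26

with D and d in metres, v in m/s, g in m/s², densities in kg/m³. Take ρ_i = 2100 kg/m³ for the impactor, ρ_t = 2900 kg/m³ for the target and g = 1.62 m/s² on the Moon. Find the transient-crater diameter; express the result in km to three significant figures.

D ≈ 27.5 km

In SI units: v = 12000 m/s.
(ρ_i/ρ_t)^0.301 = (2100/2900)^0.301 = 0.9074
d^0.8 = 972^0.8 = 245.5
v^0.48 = 12000^0.48 = 90.78
g^-0.26 = 1.62^-0.26 = 0.8821
D = 1.54 × 0.9074 × 245.5 × 90.78 × 0.8821 = 27471 m
   = 27.47 km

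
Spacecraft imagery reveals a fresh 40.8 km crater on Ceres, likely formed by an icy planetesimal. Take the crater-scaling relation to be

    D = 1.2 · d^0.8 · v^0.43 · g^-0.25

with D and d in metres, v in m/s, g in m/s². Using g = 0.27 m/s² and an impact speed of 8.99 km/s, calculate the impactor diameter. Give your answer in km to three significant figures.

Rearranging for d: d = [D / (1.2 · 8990^0.43 · 0.27^-0.25)]^(1/0.8).
D = 40800 m.
8990^0.43 = 50.13
0.27^-0.25 = 1.387
Denominator = 1.2 × 50.13 × 1.387 = 83.44
D / 83.44 = 40800 / 83.44 = 489.0
d = 489.0^(1/0.8) = 489.0^1.25 = 2300 m

d ≈ 2.30 km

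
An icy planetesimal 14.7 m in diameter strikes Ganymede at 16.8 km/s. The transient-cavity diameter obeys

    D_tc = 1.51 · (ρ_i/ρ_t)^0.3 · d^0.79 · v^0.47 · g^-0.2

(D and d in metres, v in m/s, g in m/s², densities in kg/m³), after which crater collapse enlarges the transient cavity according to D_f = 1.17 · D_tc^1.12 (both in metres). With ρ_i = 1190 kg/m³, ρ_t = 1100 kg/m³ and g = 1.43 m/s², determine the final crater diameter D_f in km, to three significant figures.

D_f ≈ 3.18 km

v = 16800 m/s.
(ρ_i/ρ_t)^0.3 = (1190/1100)^0.3 = 1.024
d^0.79 = 14.7^0.79 = 8.360
v^0.47 = 16800^0.47 = 96.80
g^-0.2 = 1.43^-0.2 = 0.9310
D_tc = 1.51 × 1.024 × 8.360 × 96.80 × 0.9310 = 1165 m
D_f = 1.17 × (1165)^1.12 = 3180 m
     = 3.180 km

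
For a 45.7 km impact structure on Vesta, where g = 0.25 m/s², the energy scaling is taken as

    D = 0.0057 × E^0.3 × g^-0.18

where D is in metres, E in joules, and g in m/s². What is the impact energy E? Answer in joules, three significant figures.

Rearranging: E = [D / (0.0057 · g^-0.18)]^(1/0.3).
D = 45700 m.
g^-0.18 = 0.25^-0.18 = 1.283
D / (0.0057 × 1.283) = 45700 / (7.313 × 10^-3) = 6.249 × 10^6
E = (6.249 × 10^6)^3.3333 = 4.492 × 10^22 J

E ≈ 4.49 × 10^22 J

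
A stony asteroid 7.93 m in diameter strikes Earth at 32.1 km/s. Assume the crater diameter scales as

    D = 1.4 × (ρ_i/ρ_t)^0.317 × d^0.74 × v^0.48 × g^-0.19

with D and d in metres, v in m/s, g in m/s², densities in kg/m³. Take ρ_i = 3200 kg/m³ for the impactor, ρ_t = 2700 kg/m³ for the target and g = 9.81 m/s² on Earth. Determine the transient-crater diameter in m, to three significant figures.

In SI units: v = 32100 m/s.
(ρ_i/ρ_t)^0.317 = (3200/2700)^0.317 = 1.055
d^0.74 = 7.93^0.74 = 4.629
v^0.48 = 32100^0.48 = 145.6
g^-0.19 = 9.81^-0.19 = 0.6480
D = 1.4 × 1.055 × 4.629 × 145.6 × 0.6480 = 645.1 m

D ≈ 645 m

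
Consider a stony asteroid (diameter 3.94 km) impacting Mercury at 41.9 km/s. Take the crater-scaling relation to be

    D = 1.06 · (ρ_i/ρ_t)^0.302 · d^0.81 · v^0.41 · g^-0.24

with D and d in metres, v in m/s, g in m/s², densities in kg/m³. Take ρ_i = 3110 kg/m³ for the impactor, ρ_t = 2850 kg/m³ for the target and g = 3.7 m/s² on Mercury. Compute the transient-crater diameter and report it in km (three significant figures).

D ≈ 51.0 km

In SI units: d = 3940 m, v = 41900 m/s.
(ρ_i/ρ_t)^0.302 = (3110/2850)^0.302 = 1.027
d^0.81 = 3940^0.81 = 817.2
v^0.41 = 41900^0.41 = 78.54
g^-0.24 = 3.7^-0.24 = 0.7305
D = 1.06 × 1.027 × 817.2 × 78.54 × 0.7305 = 51041 m
   = 51.04 km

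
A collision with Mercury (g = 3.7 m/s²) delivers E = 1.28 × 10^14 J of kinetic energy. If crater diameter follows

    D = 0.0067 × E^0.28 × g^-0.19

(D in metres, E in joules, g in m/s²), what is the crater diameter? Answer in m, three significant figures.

E^0.28 = (1.28 × 10^14)^0.28 = 8.913 × 10^3
g^-0.19 = 3.7^-0.19 = 0.7799
D = 0.0067 × 8.913 × 10^3 × 0.7799 = 46.57 m

D ≈ 46.6 m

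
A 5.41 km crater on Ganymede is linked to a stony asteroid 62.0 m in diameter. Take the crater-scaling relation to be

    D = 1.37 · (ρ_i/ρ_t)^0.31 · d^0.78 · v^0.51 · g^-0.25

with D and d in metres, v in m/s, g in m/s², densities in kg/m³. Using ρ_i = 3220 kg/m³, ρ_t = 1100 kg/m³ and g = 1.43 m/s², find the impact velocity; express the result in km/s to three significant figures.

Rearranging for v: v = [D / (1.37 · (3220/1100)^0.31 · 62^0.78 · 1.43^-0.25)]^(1/0.51).
D = 5410 m.
(3220/1100)^0.31 = 1.395
62^0.78 = 25.01
1.43^-0.25 = 0.9145
Denominator = 1.37 × 1.395 × 25.01 × 0.9145 = 43.71
D / 43.71 = 5410 / 43.71 = 123.8
v = 123.8^(1/0.51) = 123.8^1.9608 = 12688 m/s

v ≈ 12.7 km/s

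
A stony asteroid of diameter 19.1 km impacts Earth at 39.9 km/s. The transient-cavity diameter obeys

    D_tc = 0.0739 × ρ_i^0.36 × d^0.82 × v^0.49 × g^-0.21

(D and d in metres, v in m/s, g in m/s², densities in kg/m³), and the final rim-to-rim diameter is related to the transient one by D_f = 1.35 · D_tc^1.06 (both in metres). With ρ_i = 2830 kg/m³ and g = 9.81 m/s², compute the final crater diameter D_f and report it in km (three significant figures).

In SI: d = 19100 m, v = 39900 m/s.
ρ_i^0.36 = 2830^0.36 = 17.48
d^0.82 = 19100^0.82 = 3239
v^0.49 = 39900^0.49 = 179.7
g^-0.21 = 9.81^-0.21 = 0.6191
D_tc = 0.0739 × 17.48 × 3239 × 179.7 × 0.6191 = 4.655 × 10^5 m
D_f = 1.35 × (4.655 × 10^5)^1.06 = 1.375 × 10^6 m
     = 1375 km

D_f ≈ 1380 km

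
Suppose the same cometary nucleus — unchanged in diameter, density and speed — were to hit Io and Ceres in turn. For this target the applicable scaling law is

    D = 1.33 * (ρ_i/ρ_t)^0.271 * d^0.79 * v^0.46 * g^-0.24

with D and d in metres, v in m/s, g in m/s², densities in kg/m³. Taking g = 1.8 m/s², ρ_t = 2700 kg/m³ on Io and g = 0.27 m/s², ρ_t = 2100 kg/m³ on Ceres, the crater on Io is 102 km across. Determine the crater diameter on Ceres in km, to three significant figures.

D ≈ 172 km

The impactor-only factors (d, v, ρ_i) cancel in the ratio, leaving D_Ceres/D_Io = (g_Ceres/g_Io)^-0.24 · (ρ_t,Io/ρ_t,Ceres)^0.271.
(0.27/1.8)^-0.24 = 0.1500^-0.24 = 1.577
(2700/2100)^0.271 = 1.286^0.271 = 1.071
Ratio = 1.577 × 1.071 = 1.689
D_Ceres = 1.689 × 102 km = 172 km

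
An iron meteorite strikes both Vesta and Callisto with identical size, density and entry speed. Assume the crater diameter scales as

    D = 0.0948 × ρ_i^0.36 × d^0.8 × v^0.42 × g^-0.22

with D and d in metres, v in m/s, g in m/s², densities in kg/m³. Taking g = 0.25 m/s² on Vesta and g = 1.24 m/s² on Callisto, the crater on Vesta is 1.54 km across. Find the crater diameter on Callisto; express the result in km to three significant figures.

All impactor-dependent factors cancel in the ratio, leaving D_Callisto/D_Vesta = (g_Callisto/g_Vesta)^-0.22.
(1.24/0.25)^-0.22 = 4.960^-0.22 = 0.7031
D_Callisto = 0.7031 × 1.54 km = 1.08 km

D ≈ 1.08 km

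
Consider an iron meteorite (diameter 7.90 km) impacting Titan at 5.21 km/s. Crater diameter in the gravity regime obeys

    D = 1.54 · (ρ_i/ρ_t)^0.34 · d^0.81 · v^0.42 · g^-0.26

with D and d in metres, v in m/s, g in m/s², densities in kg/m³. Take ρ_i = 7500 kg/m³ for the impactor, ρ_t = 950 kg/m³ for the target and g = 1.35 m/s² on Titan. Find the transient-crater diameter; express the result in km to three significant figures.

In SI units: d = 7900 m, v = 5210 m/s.
(ρ_i/ρ_t)^0.34 = (7500/950)^0.34 = 2.019
d^0.81 = 7900^0.81 = 1436
v^0.42 = 5210^0.42 = 36.40
g^-0.26 = 1.35^-0.26 = 0.9249
D = 1.54 × 2.019 × 1436 × 36.40 × 0.9249 = 1.503 × 10^5 m
   = 150.3 km

D ≈ 150 km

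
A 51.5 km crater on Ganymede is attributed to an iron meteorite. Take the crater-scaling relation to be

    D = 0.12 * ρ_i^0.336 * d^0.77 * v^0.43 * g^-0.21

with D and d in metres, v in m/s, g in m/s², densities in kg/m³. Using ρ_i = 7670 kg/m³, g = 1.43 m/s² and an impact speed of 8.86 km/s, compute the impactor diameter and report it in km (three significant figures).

Rearranging for d: d = [D / (0.12 · 7670^0.336 · 8860^0.43 · 1.43^-0.21)]^(1/0.77).
D = 51500 m.
7670^0.336 = 20.20
8860^0.43 = 49.82
1.43^-0.21 = 0.9276
Denominator = 0.12 × 20.20 × 49.82 × 0.9276 = 112.0
D / 112.0 = 51500 / 112.0 = 459.8
d = 459.8^(1/0.77) = 459.8^1.2987 = 2870 m

d ≈ 2.87 km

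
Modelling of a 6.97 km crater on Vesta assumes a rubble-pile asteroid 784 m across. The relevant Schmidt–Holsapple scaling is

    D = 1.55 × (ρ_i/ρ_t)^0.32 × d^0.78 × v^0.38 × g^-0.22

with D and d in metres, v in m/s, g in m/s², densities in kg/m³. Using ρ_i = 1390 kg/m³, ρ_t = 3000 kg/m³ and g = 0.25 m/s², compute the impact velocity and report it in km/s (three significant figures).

v ≈ 4.02 km/s

Rearranging for v: v = [D / (1.55 · (1390/3000)^0.32 · 784^0.78 · 0.25^-0.22)]^(1/0.38).
D = 6970 m.
(1390/3000)^0.32 = 0.7818
784^0.78 = 181.0
0.25^-0.22 = 1.357
Denominator = 1.55 × 0.7818 × 181.0 × 1.357 = 297.6
D / 297.6 = 6970 / 297.6 = 23.42
v = 23.42^(1/0.38) = 23.42^2.6316 = 4020 m/s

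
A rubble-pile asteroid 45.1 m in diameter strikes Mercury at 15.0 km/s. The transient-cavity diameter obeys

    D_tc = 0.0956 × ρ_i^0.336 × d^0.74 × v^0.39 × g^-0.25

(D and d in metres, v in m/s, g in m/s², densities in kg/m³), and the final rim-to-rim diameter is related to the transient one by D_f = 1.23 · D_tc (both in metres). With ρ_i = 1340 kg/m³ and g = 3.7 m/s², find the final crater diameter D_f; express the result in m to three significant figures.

v = 15000 m/s.
ρ_i^0.336 = 1340^0.336 = 11.24
d^0.74 = 45.1^0.74 = 16.75
v^0.39 = 15000^0.39 = 42.53
g^-0.25 = 3.7^-0.25 = 0.7210
D_tc = 0.0956 × 11.24 × 16.75 × 42.53 × 0.7210 = 551.9 m
D_f = 1.23 × 551.9 = 678.8 m

D_f ≈ 679 m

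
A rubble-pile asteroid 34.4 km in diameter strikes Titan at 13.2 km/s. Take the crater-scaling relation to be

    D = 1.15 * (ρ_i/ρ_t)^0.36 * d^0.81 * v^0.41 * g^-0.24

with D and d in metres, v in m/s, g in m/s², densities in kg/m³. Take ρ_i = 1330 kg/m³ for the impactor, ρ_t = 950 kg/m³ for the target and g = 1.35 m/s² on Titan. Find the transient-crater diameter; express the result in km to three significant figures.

In SI units: d = 34400 m, v = 13200 m/s.
(ρ_i/ρ_t)^0.36 = (1330/950)^0.36 = 1.129
d^0.81 = 34400^0.81 = 4727
v^0.41 = 13200^0.41 = 48.91
g^-0.24 = 1.35^-0.24 = 0.9305
D = 1.15 × 1.129 × 4727 × 48.91 × 0.9305 = 2.793 × 10^5 m
   = 279.3 km

D ≈ 279 km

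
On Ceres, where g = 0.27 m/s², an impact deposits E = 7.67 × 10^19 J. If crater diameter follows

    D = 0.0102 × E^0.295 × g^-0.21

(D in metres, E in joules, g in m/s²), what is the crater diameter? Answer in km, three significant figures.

D ≈ 9.86 km

E^0.295 = (7.67 × 10^19)^0.295 = 7.345 × 10^5
g^-0.21 = 0.27^-0.21 = 1.316
D = 0.0102 × 7.345 × 10^5 × 1.316 = 9859 m
   = 9.859 km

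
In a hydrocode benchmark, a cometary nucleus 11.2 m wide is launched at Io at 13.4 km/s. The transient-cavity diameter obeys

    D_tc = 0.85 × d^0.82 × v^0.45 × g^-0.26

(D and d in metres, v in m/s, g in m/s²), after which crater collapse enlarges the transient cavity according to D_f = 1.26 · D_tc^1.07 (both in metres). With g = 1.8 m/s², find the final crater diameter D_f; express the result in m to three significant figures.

v = 13400 m/s.
d^0.82 = 11.2^0.82 = 7.250
v^0.45 = 13400^0.45 = 71.98
g^-0.26 = 1.8^-0.26 = 0.8583
D_tc = 0.85 × 7.250 × 71.98 × 0.8583 = 380.7 m
D_f = 1.26 × (380.7)^1.07 = 727.1 m

D_f ≈ 727 m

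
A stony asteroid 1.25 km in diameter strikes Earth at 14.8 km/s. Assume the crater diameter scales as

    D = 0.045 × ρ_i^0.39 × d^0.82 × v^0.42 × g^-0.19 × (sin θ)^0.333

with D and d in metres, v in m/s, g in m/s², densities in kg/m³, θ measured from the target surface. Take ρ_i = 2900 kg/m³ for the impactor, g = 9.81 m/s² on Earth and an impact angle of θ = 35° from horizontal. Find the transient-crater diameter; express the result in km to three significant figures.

In SI units: d = 1250 m, v = 14800 m/s.
ρ_i^0.39 = 2900^0.39 = 22.40
d^0.82 = 1250^0.82 = 346.3
v^0.42 = 14800^0.42 = 56.43
g^-0.19 = 9.81^-0.19 = 0.6480
(sin 35°)^0.333 = 0.5736^0.333 = 0.8310
D = 0.045 × 22.40 × 346.3 × 56.43 × 0.6480 × 0.8310 = 10607 m
   = 10.61 km

D ≈ 10.6 km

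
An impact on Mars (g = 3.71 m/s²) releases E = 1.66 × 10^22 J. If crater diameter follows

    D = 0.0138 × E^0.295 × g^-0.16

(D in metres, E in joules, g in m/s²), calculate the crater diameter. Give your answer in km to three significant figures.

D ≈ 40.2 km

E^0.295 = (1.66 × 10^22)^0.295 = 3.589 × 10^6
g^-0.16 = 3.71^-0.16 = 0.8108
D = 0.0138 × 3.589 × 10^6 × 0.8108 = 40157 m
   = 40.16 km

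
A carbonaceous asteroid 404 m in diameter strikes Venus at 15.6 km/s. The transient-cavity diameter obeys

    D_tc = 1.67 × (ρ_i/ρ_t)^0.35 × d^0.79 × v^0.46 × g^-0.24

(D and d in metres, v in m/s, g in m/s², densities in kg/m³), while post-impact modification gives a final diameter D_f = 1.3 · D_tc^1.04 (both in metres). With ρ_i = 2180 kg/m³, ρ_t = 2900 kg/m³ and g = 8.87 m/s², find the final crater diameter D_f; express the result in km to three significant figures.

v = 15600 m/s.
(ρ_i/ρ_t)^0.35 = (2180/2900)^0.35 = 0.9049
d^0.79 = 404^0.79 = 114.6
v^0.46 = 15600^0.46 = 84.89
g^-0.24 = 8.87^-0.24 = 0.5922
D_tc = 1.67 × 0.9049 × 114.6 × 84.89 × 0.5922 = 8706 m
D_f = 1.3 × (8706)^1.04 = 16269 m
     = 16.27 km

D_f ≈ 16.3 km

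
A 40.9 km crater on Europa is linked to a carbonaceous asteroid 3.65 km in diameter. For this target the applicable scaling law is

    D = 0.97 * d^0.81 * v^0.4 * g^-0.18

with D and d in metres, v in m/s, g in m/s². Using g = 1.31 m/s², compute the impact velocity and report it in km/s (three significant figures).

v ≈ 25.2 km/s

Rearranging for v: v = [D / (0.97 · 3650^0.81 · 1.31^-0.18)]^(1/0.4).
D = 40900 m.
3650^0.81 = 768.2
1.31^-0.18 = 0.9526
Denominator = 0.97 × 768.2 × 0.9526 = 709.8
D / 709.8 = 40900 / 709.8 = 57.62
v = 57.62^(1/0.4) = 57.62^2.5 = 25202 m/s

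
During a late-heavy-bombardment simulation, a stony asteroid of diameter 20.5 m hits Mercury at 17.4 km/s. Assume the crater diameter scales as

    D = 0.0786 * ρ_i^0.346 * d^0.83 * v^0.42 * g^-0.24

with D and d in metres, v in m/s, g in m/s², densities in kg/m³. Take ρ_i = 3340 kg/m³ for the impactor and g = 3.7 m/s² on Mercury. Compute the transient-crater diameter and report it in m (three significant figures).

D ≈ 705 m

In SI units: v = 17400 m/s.
ρ_i^0.346 = 3340^0.346 = 16.57
d^0.83 = 20.5^0.83 = 12.27
v^0.42 = 17400^0.42 = 60.40
g^-0.24 = 3.7^-0.24 = 0.7305
D = 0.0786 × 16.57 × 12.27 × 60.40 × 0.7305 = 705.1 m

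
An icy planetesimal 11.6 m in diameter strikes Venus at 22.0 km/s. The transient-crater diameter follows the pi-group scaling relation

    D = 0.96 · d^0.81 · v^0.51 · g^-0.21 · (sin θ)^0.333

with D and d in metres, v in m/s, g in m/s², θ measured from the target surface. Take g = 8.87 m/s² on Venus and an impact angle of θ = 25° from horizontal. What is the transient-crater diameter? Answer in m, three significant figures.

In SI units: v = 22000 m/s.
d^0.81 = 11.6^0.81 = 7.281
v^0.51 = 22000^0.51 = 163.9
g^-0.21 = 8.87^-0.21 = 0.6323
(sin 25°)^0.333 = 0.4226^0.333 = 0.7506
D = 0.96 × 7.281 × 163.9 × 0.6323 × 0.7506 = 543.7 m

D ≈ 544 m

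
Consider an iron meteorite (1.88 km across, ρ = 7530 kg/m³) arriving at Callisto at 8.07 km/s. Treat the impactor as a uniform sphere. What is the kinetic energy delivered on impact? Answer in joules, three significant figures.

E ≈ 8.53 × 10^20 J

d = 1880 m; v = 8070 m/s.
Mass m = (π/6) ρ d³ = (π/6) × 7530 × (1880)³ = 2.620 × 10^13 kg
E = ½ m v² = 0.5 × 2.620 × 10^13 × (8070)² = 8.531 × 10^20 J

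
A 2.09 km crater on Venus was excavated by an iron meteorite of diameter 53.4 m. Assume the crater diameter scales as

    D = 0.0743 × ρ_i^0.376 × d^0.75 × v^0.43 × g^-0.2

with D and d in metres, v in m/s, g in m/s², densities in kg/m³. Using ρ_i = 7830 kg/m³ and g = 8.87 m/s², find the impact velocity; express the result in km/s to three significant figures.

v ≈ 23.4 km/s

Rearranging for v: v = [D / (0.0743 · 7830^0.376 · 53.4^0.75 · 8.87^-0.2)]^(1/0.43).
D = 2090 m.
7830^0.376 = 29.11
53.4^0.75 = 19.75
8.87^-0.2 = 0.6463
Denominator = 0.0743 × 29.11 × 19.75 × 0.6463 = 27.61
D / 27.61 = 2090 / 27.61 = 75.70
v = 75.70^(1/0.43) = 75.70^2.3256 = 23444 m/s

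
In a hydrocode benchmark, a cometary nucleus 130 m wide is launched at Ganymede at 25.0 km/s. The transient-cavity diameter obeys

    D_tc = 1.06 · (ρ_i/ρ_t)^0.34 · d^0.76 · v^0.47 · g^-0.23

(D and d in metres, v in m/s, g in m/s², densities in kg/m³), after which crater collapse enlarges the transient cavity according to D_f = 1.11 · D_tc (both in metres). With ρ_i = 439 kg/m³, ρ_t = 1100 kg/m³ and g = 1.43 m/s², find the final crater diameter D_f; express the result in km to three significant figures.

v = 25000 m/s.
(ρ_i/ρ_t)^0.34 = (439/1100)^0.34 = 0.7318
d^0.76 = 130^0.76 = 40.42
v^0.47 = 25000^0.47 = 116.7
g^-0.23 = 1.43^-0.23 = 0.9210
D_tc = 1.06 × 0.7318 × 40.42 × 116.7 × 0.9210 = 3370 m
D_f = 1.11 × 3370 = 3741 m
     = 3.741 km

D_f ≈ 3.74 km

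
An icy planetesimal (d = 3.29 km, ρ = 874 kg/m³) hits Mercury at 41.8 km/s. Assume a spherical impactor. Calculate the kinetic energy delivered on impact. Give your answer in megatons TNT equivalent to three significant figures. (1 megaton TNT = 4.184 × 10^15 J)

d = 3290 m; v = 41800 m/s.
Mass m = (π/6) ρ d³ = (π/6) × 874 × (3290)³ = 1.630 × 10^13 kg
E = ½ m v² = 0.5 × 1.630 × 10^13 × (41800)² = 1.424 × 10^22 J
   = 1.424 × 10^22 / 4.184×10^15 = 3.403 × 10^6 Mt

E ≈ 3.40 × 10^6 Mt TNT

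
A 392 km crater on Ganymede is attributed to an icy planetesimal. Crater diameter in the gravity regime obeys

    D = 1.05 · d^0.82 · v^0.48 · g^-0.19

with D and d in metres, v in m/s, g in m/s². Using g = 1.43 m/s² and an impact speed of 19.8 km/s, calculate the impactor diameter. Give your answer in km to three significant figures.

Rearranging for d: d = [D / (1.05 · 19800^0.48 · 1.43^-0.19)]^(1/0.82).
D = 392000 m.
19800^0.48 = 115.5
1.43^-0.19 = 0.9343
Denominator = 1.05 × 115.5 × 0.9343 = 113.3
D / 113.3 = 392000 / 113.3 = 3460
d = 3460^(1/0.82) = 3460^1.2195 = 20697 m

d ≈ 20.7 km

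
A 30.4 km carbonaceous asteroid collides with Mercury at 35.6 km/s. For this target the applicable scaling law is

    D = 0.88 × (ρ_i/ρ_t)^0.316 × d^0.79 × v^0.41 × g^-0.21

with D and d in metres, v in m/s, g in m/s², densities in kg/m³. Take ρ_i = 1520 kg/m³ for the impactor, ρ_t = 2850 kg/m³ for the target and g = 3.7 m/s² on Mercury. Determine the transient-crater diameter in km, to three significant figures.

D ≈ 140 km

In SI units: d = 30400 m, v = 35600 m/s.
(ρ_i/ρ_t)^0.316 = (1520/2850)^0.316 = 0.8198
d^0.79 = 30400^0.79 = 3479
v^0.41 = 35600^0.41 = 73.47
g^-0.21 = 3.7^-0.21 = 0.7598
D = 0.88 × 0.8198 × 3479 × 73.47 × 0.7598 = 1.401 × 10^5 m
   = 140.1 km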